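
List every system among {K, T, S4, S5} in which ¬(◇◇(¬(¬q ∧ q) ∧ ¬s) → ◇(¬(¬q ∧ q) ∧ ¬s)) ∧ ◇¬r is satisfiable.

S4-tableau for the formula:
1. ¬(◇◇(¬(¬q ∧ q) ∧ ¬s) → ◇(¬(¬q ∧ q) ∧ ¬s)) ∧ ◇¬r, 0
2. ¬(◇◇(¬(¬q ∧ q) ∧ ¬s) → ◇(¬(¬q ∧ q) ∧ ¬s)), 0   [∧-rule on 1]
3. ◇¬r, 0   [∧-rule on 1]
4. ◇◇(¬(¬q ∧ q) ∧ ¬s), 0   [¬→-rule on 2]
5. ¬◇(¬(¬q ∧ q) ∧ ¬s), 0   [¬→-rule on 2]
6. ¬(¬(¬q ∧ q) ∧ ¬s), 0   [¬◇-rule on 5 via 0R0]
7. s, 0   [¬∧-rule on 6 (branches; this branch)]
8. ¬r, 1   [◇-rule on 3: fresh world 1, 0R1]
9. ¬(¬(¬q ∧ q) ∧ ¬s), 1   [¬◇-rule on 5 via 0R1]
10. s, 1   [¬∧-rule on 9 (branches; this branch)]
11. ◇(¬(¬q ∧ q) ∧ ¬s), 2   [◇-rule on 4: fresh world 2, 0R2]
12. ¬(¬(¬q ∧ q) ∧ ¬s), 2   [¬◇-rule on 5 via 0R2]
13. s, 2   [¬∧-rule on 12 (branches; this branch)]
14. ¬(¬q ∧ q) ∧ ¬s, 3   [◇-rule on 11: fresh world 3, 2R3]
15. ¬(¬q ∧ q), 3   [∧-rule on 14]
16. ¬s, 3   [∧-rule on 14]
17. ¬(¬(¬q ∧ q) ∧ ¬s), 3   [¬◇-rule on 5 via 0R3]
18. ¬q, 3   [¬∧-rule on 15 (branches; this branch)]
19. ¬q ∧ q, 3   [¬∧-rule on 17 (branches; this branch)]
20. q, 3   [∧-rule on 19]
Accessibility: 0R0, 0R1, 0R2, 0R3, 1R1, 2R2, 2R3, 3R3
Branch closes: q and ¬q both at 3.
Every branch closes (one shown): unsatisfiable in S4, hence also in S5 (every S5-frame is an S4-frame).
T-tableau for the formula:
1. ¬(◇◇(¬(¬q ∧ q) ∧ ¬s) → ◇(¬(¬q ∧ q) ∧ ¬s)) ∧ ◇¬r, 0
2. ¬(◇◇(¬(¬q ∧ q) ∧ ¬s) → ◇(¬(¬q ∧ q) ∧ ¬s)), 0   [∧-rule on 1]
3. ◇¬r, 0   [∧-rule on 1]
4. ◇◇(¬(¬q ∧ q) ∧ ¬s), 0   [¬→-rule on 2]
5. ¬◇(¬(¬q ∧ q) ∧ ¬s), 0   [¬→-rule on 2]
6. ¬(¬(¬q ∧ q) ∧ ¬s), 0   [¬◇-rule on 5 via 0R0]
7. s, 0   [¬∧-rule on 6 (branches; this branch)]
8. ¬r, 1   [◇-rule on 3: fresh world 1, 0R1]
9. ¬(¬(¬q ∧ q) ∧ ¬s), 1   [¬◇-rule on 5 via 0R1]
10. s, 1   [¬∧-rule on 9 (branches; this branch)]
11. ◇(¬(¬q ∧ q) ∧ ¬s), 2   [◇-rule on 4: fresh world 2, 0R2]
12. ¬(¬(¬q ∧ q) ∧ ¬s), 2   [¬◇-rule on 5 via 0R2]
13. s, 2   [¬∧-rule on 12 (branches; this branch)]
14. ¬(¬q ∧ q) ∧ ¬s, 3   [◇-rule on 11: fresh world 3, 2R3]
15. ¬(¬q ∧ q), 3   [∧-rule on 14]
16. ¬s, 3   [∧-rule on 14]
17. ¬q, 3   [¬∧-rule on 15 (branches; this branch)]
Accessibility: 0R0, 0R1, 0R2, 1R1, 2R2, 2R3, 3R3
Complete open branch: satisfiable in T, hence also in K (this T-model is also a K-model).

K, T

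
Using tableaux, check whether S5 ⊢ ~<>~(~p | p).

Valid

Tableau for the negation <>~(~p | p):
1. <>~(~p | p), w0
2. ~(~p | p), w1
3. p, w1
4. ~p, w1
Accessibility: w0Rw0, w0Rw1, w1Rw0, w1Rw1
Branch closes: p and ~p both at w1.
Every branch of the negation's tableau closes; the branch above is one of them.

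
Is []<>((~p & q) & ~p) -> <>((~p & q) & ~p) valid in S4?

Tableau for the negation ~([]<>((~p & q) & ~p) -> <>((~p & q) & ~p)):
1. ~([]<>((~p & q) & ~p) -> <>((~p & q) & ~p)), u
2. []<>((~p & q) & ~p), u
3. ~<>((~p & q) & ~p), u
4. <>((~p & q) & ~p), u
5. ~((~p & q) & ~p), u
6. ~(~p & q), u
7. ~q, u
8. (~p & q) & ~p, v
9. ~p & q, v
10. ~p, v
11. q, v
12. <>((~p & q) & ~p), v
13. ~((~p & q) & ~p), v
14. ~(~p & q), v
15. ~q, v
Accessibility: uRu, uRv, vRv
Branch closes: q and ~q both at v.
All branches of the negation close; one closing branch shown above.

Valid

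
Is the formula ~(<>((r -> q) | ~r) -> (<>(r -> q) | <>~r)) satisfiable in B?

No, unsatisfiable

1. ~(<>((r -> q) | ~r) -> (<>(r -> q) | <>~r)), u
2. <>((r -> q) | ~r), u
3. ~(<>(r -> q) | <>~r), u
4. ~<>(r -> q), u
5. ~<>~r, u
6. ~(r -> q), u
7. r, u
8. ~q, u
9. (r -> q) | ~r, v
10. ~(r -> q), v
11. r, v
12. ~q, v
13. r -> q, v
14. q, v
Accessibility: uRu, uRv, vRu, vRv
Branch closes: q and ~q both at v.
(One branch shown.) All branches close.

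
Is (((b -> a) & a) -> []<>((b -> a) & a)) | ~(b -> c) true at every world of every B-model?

Tableau for the negation ~((((b -> a) & a) -> []<>((b -> a) & a)) | ~(b -> c)):
1. ~((((b -> a) & a) -> []<>((b -> a) & a)) | ~(b -> c)), u
2. ~(((b -> a) & a) -> []<>((b -> a) & a)), u   [~|-rule on 1]
3. b -> c, u   [~|-rule on 1]
4. (b -> a) & a, u   [~->-rule on 2]
5. ~[]<>((b -> a) & a), u   [~->-rule on 2]
6. b -> a, u   [&-rule on 4]
7. a, u   [&-rule on 4]
8. c, u   [->-rule on 3 (branches; this branch)]
9. ~<>((b -> a) & a), v   [~[]-rule on 5: fresh world v, uRv]
10. ~((b -> a) & a), u   [~<>-rule on 9 via vRu]
11. ~((b -> a) & a), v   [~<>-rule on 9 via vRv]
12. ~(b -> a), u   [~&-rule on 10 (branches; this branch)]
13. b, u   [~->-rule on 12]
14. ~a, u   [~->-rule on 12]
Accessibility: uRu, uRv, vRu, vRv
Branch closes: a and ~a both at u.
Every branch of the negation's tableau closes; the branch above is one of them.

Valid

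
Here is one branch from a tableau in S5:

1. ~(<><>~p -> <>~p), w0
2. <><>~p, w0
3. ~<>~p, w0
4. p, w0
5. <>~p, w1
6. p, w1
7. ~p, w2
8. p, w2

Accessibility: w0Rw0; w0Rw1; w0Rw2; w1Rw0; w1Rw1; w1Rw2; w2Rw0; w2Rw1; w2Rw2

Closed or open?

Closed

Both p and ~p appear at w2.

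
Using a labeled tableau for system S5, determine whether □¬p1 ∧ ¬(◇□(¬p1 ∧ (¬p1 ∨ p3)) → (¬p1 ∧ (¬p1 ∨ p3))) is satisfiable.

1. □¬p1 ∧ ¬(◇□(¬p1 ∧ (¬p1 ∨ p3)) → (¬p1 ∧ (¬p1 ∨ p3))), w0
2. □¬p1, w0
3. ¬(◇□(¬p1 ∧ (¬p1 ∨ p3)) → (¬p1 ∧ (¬p1 ∨ p3))), w0
4. ◇□(¬p1 ∧ (¬p1 ∨ p3)), w0
5. ¬(¬p1 ∧ (¬p1 ∨ p3)), w0
6. ¬p1, w0
7. ¬(¬p1 ∨ p3), w0
8. p1, w0
9. ¬p3, w0
Accessibility: w0Rw0
Branch closes: p1 and ¬p1 both at w0.
All branches of the tableau close; one closing branch shown above.

Unsatisfiable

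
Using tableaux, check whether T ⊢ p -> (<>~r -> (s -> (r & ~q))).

No, not valid

Tableau for the negation ~(p -> (<>~r -> (s -> (r & ~q)))):
1. ~(p -> (<>~r -> (s -> (r & ~q)))), 0
2. p, 0
3. ~(<>~r -> (s -> (r & ~q))), 0
4. <>~r, 0
5. ~(s -> (r & ~q)), 0
6. s, 0
7. ~(r & ~q), 0
8. q, 0
9. ~r, 1
Accessibility: 0R0, 0R1, 1R1
The negation has an open branch (countermodel exists).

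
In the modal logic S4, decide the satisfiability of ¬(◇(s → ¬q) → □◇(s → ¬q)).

1. ¬(◇(s → ¬q) → □◇(s → ¬q)), u
2. ◇(s → ¬q), u   [¬→-rule on 1]
3. ¬□◇(s → ¬q), u   [¬→-rule on 1]
4. s → ¬q, v   [◇-rule on 2: fresh world v, uRv]
5. ¬q, v   [→-rule on 4 (branches; this branch)]
6. ¬◇(s → ¬q), w   [¬□-rule on 3: fresh world w, uRw]
7. ¬(s → ¬q), w   [¬◇-rule on 6 via wRw]
8. s, w   [¬→-rule on 7]
9. q, w   [¬→-rule on 7]
Accessibility: uRu, uRv, uRw, vRv, wRw

Satisfiable (open branch found)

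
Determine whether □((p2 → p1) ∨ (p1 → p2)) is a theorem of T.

Valid in T

Tableau for the negation ¬□((p2 → p1) ∨ (p1 → p2)):
1. ¬□((p2 → p1) ∨ (p1 → p2)), 0
2. ¬((p2 → p1) ∨ (p1 → p2)), 1   [¬□-rule on 1: fresh world 1, 0R1]
3. ¬(p2 → p1), 1   [¬∨-rule on 2]
4. ¬(p1 → p2), 1   [¬∨-rule on 2]
5. p2, 1   [¬→-rule on 3]
6. ¬p1, 1   [¬→-rule on 3]
7. p1, 1   [¬→-rule on 4]
8. ¬p2, 1   [¬→-rule on 4]
Accessibility: 0R0, 0R1, 1R1
Branch closes: p1 and ¬p1 both at 1.
Every branch of the negation's tableau closes; the branch above is one of them.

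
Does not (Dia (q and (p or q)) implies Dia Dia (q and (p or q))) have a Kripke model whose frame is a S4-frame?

1. not (Dia (q and (p or q)) implies Dia Dia (q and (p or q))), w0
2. Dia (q and (p or q)), w0   [neg-implies-rule on 1]
3. not Dia Dia (q and (p or q)), w0   [neg-implies-rule on 1]
4. not Dia (q and (p or q)), w0   [neg-Dia-rule on 3 via w0Rw0]
5. not (q and (p or q)), w0   [neg-Dia-rule on 4 via w0Rw0]
6. not (p or q), w0   [neg-and-rule on 5 (branches; this branch)]
7. not p, w0   [neg-or-rule on 6]
8. not q, w0   [neg-or-rule on 6]
9. q and (p or q), w1   [Dia-rule on 2: fresh world w1, w0Rw1]
10. q, w1   [and-rule on 9]
11. p or q, w1   [and-rule on 9]
12. not Dia (q and (p or q)), w1   [neg-Dia-rule on 3 via w0Rw1]
13. not (q and (p or q)), w1   [neg-Dia-rule on 4 via w0Rw1]
14. not (p or q), w1   [neg-and-rule on 13 (branches; this branch)]
15. not p, w1   [neg-or-rule on 14]
16. not q, w1   [neg-or-rule on 14]
Accessibility: w0Rw0, w0Rw1, w1Rw1
Branch closes: q and not q both at w1.
(One branch shown.) All branches close.

No, unsatisfiable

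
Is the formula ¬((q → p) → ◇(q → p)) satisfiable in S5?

1. ¬((q → p) → ◇(q → p)), w0
2. q → p, w0
3. ¬◇(q → p), w0
4. ¬(q → p), w0
5. q, w0
6. ¬p, w0
7. p, w0
Accessibility: w0Rw0
Branch closes: p and ¬p both at w0.
All branches of the tableau close; one closing branch shown above.

No, unsatisfiable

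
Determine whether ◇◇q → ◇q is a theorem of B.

Tableau for the negation ¬(◇◇q → ◇q):
1. ¬(◇◇q → ◇q), 0
2. ◇◇q, 0
3. ¬◇q, 0
4. ¬q, 0
5. ◇q, 1
6. ¬q, 1
7. q, 2
Accessibility: 0R0, 0R1, 1R0, 1R1, 1R2, 2R1, 2R2
The negation has an open branch (countermodel exists).

Invalid (countermodel exists)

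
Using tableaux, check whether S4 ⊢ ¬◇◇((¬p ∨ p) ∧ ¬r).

No, not valid

Tableau for the negation ◇◇((¬p ∨ p) ∧ ¬r):
1. ◇◇((¬p ∨ p) ∧ ¬r), w0
2. ◇((¬p ∨ p) ∧ ¬r), w1   [◇-rule on 1: fresh world w1, w0Rw1]
3. (¬p ∨ p) ∧ ¬r, w2   [◇-rule on 2: fresh world w2, w1Rw2]
4. ¬p ∨ p, w2   [∧-rule on 3]
5. ¬r, w2   [∧-rule on 3]
6. p, w2   [∨-rule on 4 (branches; this branch)]
Accessibility: w0Rw0, w0Rw1, w0Rw2, w1Rw1, w1Rw2, w2Rw2
The negation has an open branch (countermodel exists).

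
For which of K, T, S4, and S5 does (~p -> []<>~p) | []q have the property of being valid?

S5

S5-tableau for the negation ~((~p -> []<>~p) | []q):
1. ~((~p -> []<>~p) | []q), u
2. ~(~p -> []<>~p), u
3. ~[]q, u
4. ~p, u
5. ~[]<>~p, u
6. ~q, v
7. ~<>~p, w
8. p, u
Accessibility: uRu, uRv, uRw, vRu, vRv, vRw, wRu, wRv, wRw
Branch closes: p and ~p both at u.
Every branch closes (one shown): valid in S5.
S4-tableau for the negation ~((~p -> []<>~p) | []q):
1. ~((~p -> []<>~p) | []q), u
2. ~(~p -> []<>~p), u
3. ~[]q, u
4. ~p, u
5. ~[]<>~p, u
6. ~q, v
7. ~<>~p, w
8. p, w
Accessibility: uRu, uRv, uRw, vRv, wRw
Complete open branch: countermodel on an S4-frame, so not valid in S4, nor in K, T (the same frame is also a K-frame and a T-frame).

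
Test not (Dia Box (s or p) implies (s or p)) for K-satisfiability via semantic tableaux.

1. not (Dia Box (s or p) implies (s or p)), u
2. Dia Box (s or p), u
3. not (s or p), u
4. not s, u
5. not p, u
6. Box (s or p), v
Accessibility: uRv

Satisfiable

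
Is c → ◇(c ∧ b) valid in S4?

Tableau for the negation ¬(c → ◇(c ∧ b)):
1. ¬(c → ◇(c ∧ b)), u
2. c, u
3. ¬◇(c ∧ b), u
4. ¬(c ∧ b), u
5. ¬b, u
Accessibility: uRu
The negation has an open branch (countermodel exists).

No, not valid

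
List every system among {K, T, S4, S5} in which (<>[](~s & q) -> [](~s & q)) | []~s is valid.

S5

S4-tableau for the negation ~((<>[](~s & q) -> [](~s & q)) | []~s):
1. ~((<>[](~s & q) -> [](~s & q)) | []~s), 0
2. ~(<>[](~s & q) -> [](~s & q)), 0
3. ~[]~s, 0
4. <>[](~s & q), 0
5. ~[](~s & q), 0
6. s, 1
7. [](~s & q), 2
8. ~s & q, 2
9. ~s, 2
10. q, 2
11. ~(~s & q), 3
12. ~q, 3
Accessibility: 0R0, 0R1, 0R2, 0R3, 1R1, 2R2, 3R3
Complete open branch: countermodel on an S4-frame, so not valid in S4, nor in K, T (the same frame is also a K-frame and a T-frame).
S5-tableau for the negation ~((<>[](~s & q) -> [](~s & q)) | []~s):
1. ~((<>[](~s & q) -> [](~s & q)) | []~s), 0
2. ~(<>[](~s & q) -> [](~s & q)), 0
3. ~[]~s, 0
4. <>[](~s & q), 0
5. ~[](~s & q), 0
6. s, 1
7. [](~s & q), 2
8. ~s & q, 0
9. ~s, 0
10. q, 0
11. ~s & q, 1
12. ~s, 1
13. q, 1
Accessibility: 0R0, 0R1, 0R2, 1R0, 1R1, 1R2, 2R0, 2R1, 2R2
Branch closes: s and ~s both at 1.
Every branch closes (one shown): valid in S5.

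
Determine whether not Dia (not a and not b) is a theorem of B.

Invalid (countermodel exists)

Tableau for the negation Dia (not a and not b):
1. Dia (not a and not b), u
2. not a and not b, v
3. not a, v
4. not b, v
Accessibility: uRu, uRv, vRu, vRv
The negation has an open branch (countermodel exists).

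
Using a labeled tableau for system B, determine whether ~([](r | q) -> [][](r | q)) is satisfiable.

1. ~([](r | q) -> [][](r | q)), w0
2. [](r | q), w0
3. ~[][](r | q), w0
4. r | q, w0
5. q, w0
6. ~[](r | q), w1
7. r | q, w1
8. q, w1
9. ~(r | q), w2
10. ~r, w2
11. ~q, w2
Accessibility: w0Rw0, w0Rw1, w1Rw0, w1Rw1, w1Rw2, w2Rw1, w2Rw2

Satisfiable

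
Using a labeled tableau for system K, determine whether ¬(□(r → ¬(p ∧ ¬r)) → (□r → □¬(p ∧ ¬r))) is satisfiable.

No, unsatisfiable

1. ¬(□(r → ¬(p ∧ ¬r)) → (□r → □¬(p ∧ ¬r))), 0
2. □(r → ¬(p ∧ ¬r)), 0
3. ¬(□r → □¬(p ∧ ¬r)), 0
4. □r, 0
5. ¬□¬(p ∧ ¬r), 0
6. p ∧ ¬r, 1
7. p, 1
8. ¬r, 1
9. r → ¬(p ∧ ¬r), 1
10. r, 1
Accessibility: 0R1
Branch closes: r and ¬r both at 1.
(One branch shown.) All branches close.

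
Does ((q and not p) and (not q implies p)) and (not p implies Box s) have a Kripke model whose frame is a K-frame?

Yes, satisfiable

1. ((q and not p) and (not q implies p)) and (not p implies Box s), u
2. (q and not p) and (not q implies p), u
3. not p implies Box s, u
4. q and not p, u
5. not q implies p, u
6. q, u
7. not p, u
8. Box s, u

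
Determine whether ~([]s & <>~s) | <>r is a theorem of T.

Valid

Tableau for the negation ~(~([]s & <>~s) | <>r):
1. ~(~([]s & <>~s) | <>r), w0
2. []s & <>~s, w0
3. ~<>r, w0
4. []s, w0
5. <>~s, w0
6. ~r, w0
7. s, w0
8. ~s, w1
9. ~r, w1
10. s, w1
Accessibility: w0Rw0, w0Rw1, w1Rw1
Branch closes: s and ~s both at w1.
All branches of the negation close; one closing branch shown above.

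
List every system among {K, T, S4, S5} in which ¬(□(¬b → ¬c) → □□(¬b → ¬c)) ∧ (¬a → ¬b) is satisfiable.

T-tableau for the formula:
1. ¬(□(¬b → ¬c) → □□(¬b → ¬c)) ∧ (¬a → ¬b), w0
2. ¬(□(¬b → ¬c) → □□(¬b → ¬c)), w0   [∧-rule on 1]
3. ¬a → ¬b, w0   [∧-rule on 1]
4. □(¬b → ¬c), w0   [¬→-rule on 2]
5. ¬□□(¬b → ¬c), w0   [¬→-rule on 2]
6. ¬b → ¬c, w0   [□-rule on 4 via w0Rw0]
7. ¬b, w0   [→-rule on 3 (branches; this branch)]
8. ¬c, w0   [→-rule on 6 (branches; this branch)]
9. ¬□(¬b → ¬c), w1   [¬□-rule on 5: fresh world w1, w0Rw1]
10. ¬b → ¬c, w1   [□-rule on 4 via w0Rw1]
11. ¬c, w1   [→-rule on 10 (branches; this branch)]
12. ¬(¬b → ¬c), w2   [¬□-rule on 9: fresh world w2, w1Rw2]
13. ¬b, w2   [¬→-rule on 12]
14. c, w2   [¬→-rule on 12]
Accessibility: w0Rw0, w0Rw1, w1Rw1, w1Rw2, w2Rw2
Complete open branch: satisfiable in T, hence also in K (this T-model is also a K-model).
S4-tableau for the formula:
1. ¬(□(¬b → ¬c) → □□(¬b → ¬c)) ∧ (¬a → ¬b), w0
2. ¬(□(¬b → ¬c) → □□(¬b → ¬c)), w0   [∧-rule on 1]
3. ¬a → ¬b, w0   [∧-rule on 1]
4. □(¬b → ¬c), w0   [¬→-rule on 2]
5. ¬□□(¬b → ¬c), w0   [¬→-rule on 2]
6. ¬b → ¬c, w0   [□-rule on 4 via w0Rw0]
7. ¬b, w0   [→-rule on 3 (branches; this branch)]
8. ¬c, w0   [→-rule on 6 (branches; this branch)]
9. ¬□(¬b → ¬c), w1   [¬□-rule on 5: fresh world w1, w0Rw1]
10. ¬b → ¬c, w1   [□-rule on 4 via w0Rw1]
11. ¬c, w1   [→-rule on 10 (branches; this branch)]
12. ¬(¬b → ¬c), w2   [¬□-rule on 9: fresh world w2, w1Rw2]
13. ¬b, w2   [¬→-rule on 12]
14. c, w2   [¬→-rule on 12]
15. ¬b → ¬c, w2   [□-rule on 4 via w0Rw2]
16. ¬c, w2   [→-rule on 15 (branches; this branch)]
Accessibility: w0Rw0, w0Rw1, w0Rw2, w1Rw1, w1Rw2, w2Rw2
Branch closes: c and ¬c both at w2.
Every branch closes (one shown): unsatisfiable in S4, hence also in S5 (every S5-frame is an S4-frame).

K, T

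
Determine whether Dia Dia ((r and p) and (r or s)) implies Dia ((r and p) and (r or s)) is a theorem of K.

Tableau for the negation not (Dia Dia ((r and p) and (r or s)) implies Dia ((r and p) and (r or s))):
1. not (Dia Dia ((r and p) and (r or s)) implies Dia ((r and p) and (r or s))), 0
2. Dia Dia ((r and p) and (r or s)), 0
3. not Dia ((r and p) and (r or s)), 0
4. Dia ((r and p) and (r or s)), 1
5. not ((r and p) and (r or s)), 1
6. not (r or s), 1
7. not r, 1
8. not s, 1
9. (r and p) and (r or s), 2
10. r and p, 2
11. r or s, 2
12. r, 2
13. p, 2
14. s, 2
Accessibility: 0R1, 1R2
The negation has an open branch (countermodel exists).

Not valid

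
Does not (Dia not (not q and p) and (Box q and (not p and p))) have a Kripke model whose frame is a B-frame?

1. not (Dia not (not q and p) and (Box q and (not p and p))), 0
2. not (Box q and (not p and p)), 0   [neg-and-rule on 1 (branches; this branch)]
3. not (not p and p), 0   [neg-and-rule on 2 (branches; this branch)]
4. not p, 0   [neg-and-rule on 3 (branches; this branch)]
Accessibility: 0R0

Yes, satisfiable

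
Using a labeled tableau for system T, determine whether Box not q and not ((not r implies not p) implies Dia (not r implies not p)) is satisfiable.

No, unsatisfiable

1. Box not q and not ((not r implies not p) implies Dia (not r implies not p)), 0
2. Box not q, 0   [and-rule on 1]
3. not ((not r implies not p) implies Dia (not r implies not p)), 0   [and-rule on 1]
4. not r implies not p, 0   [neg-implies-rule on 3]
5. not Dia (not r implies not p), 0   [neg-implies-rule on 3]
6. not q, 0   [Box-rule on 2 via 0R0]
7. not (not r implies not p), 0   [neg-Dia-rule on 5 via 0R0]
8. not r, 0   [neg-implies-rule on 7]
9. p, 0   [neg-implies-rule on 7]
10. not p, 0   [implies-rule on 4 (branches; this branch)]
Accessibility: 0R0
Branch closes: p and not p both at 0.
(One branch shown.) All branches close.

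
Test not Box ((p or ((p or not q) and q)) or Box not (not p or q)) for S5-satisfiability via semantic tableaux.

Satisfiable

1. not Box ((p or ((p or not q) and q)) or Box not (not p or q)), w0
2. not ((p or ((p or not q) and q)) or Box not (not p or q)), w1   [neg-Box-rule on 1: fresh world w1, w0Rw1]
3. not (p or ((p or not q) and q)), w1   [neg-or-rule on 2]
4. not Box not (not p or q), w1   [neg-or-rule on 2]
5. not p, w1   [neg-or-rule on 3]
6. not ((p or not q) and q), w1   [neg-or-rule on 3]
7. not q, w1   [neg-and-rule on 6 (branches; this branch)]
8. not p or q, w2   [neg-Box-rule on 4: fresh world w2, w1Rw2]
9. q, w2   [or-rule on 8 (branches; this branch)]
Accessibility: w0Rw0, w0Rw1, w0Rw2, w1Rw0, w1Rw1, w1Rw2, w2Rw0, w2Rw1, w2Rw2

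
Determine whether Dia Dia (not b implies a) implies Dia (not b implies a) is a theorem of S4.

Valid in S4

Tableau for the negation not (Dia Dia (not b implies a) implies Dia (not b implies a)):
1. not (Dia Dia (not b implies a) implies Dia (not b implies a)), 0
2. Dia Dia (not b implies a), 0
3. not Dia (not b implies a), 0
4. not (not b implies a), 0
5. not b, 0
6. not a, 0
7. Dia (not b implies a), 1
8. not (not b implies a), 1
9. not b, 1
10. not a, 1
11. not b implies a, 2
12. not (not b implies a), 2
13. not b, 2
14. not a, 2
15. a, 2
Accessibility: 0R0, 0R1, 0R2, 1R1, 1R2, 2R2
Branch closes: a and not a both at 2.
All branches of the negation close; one closing branch shown above.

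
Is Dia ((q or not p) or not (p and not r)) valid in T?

No, not valid

Tableau for the negation not Dia ((q or not p) or not (p and not r)):
1. not Dia ((q or not p) or not (p and not r)), w0
2. not ((q or not p) or not (p and not r)), w0   [neg-Dia-rule on 1 via w0Rw0]
3. not (q or not p), w0   [neg-or-rule on 2]
4. p and not r, w0   [neg-or-rule on 2]
5. not q, w0   [neg-or-rule on 3]
6. p, w0   [neg-or-rule on 3]
7. not r, w0   [and-rule on 4]
Accessibility: w0Rw0
The negation has an open branch (countermodel exists).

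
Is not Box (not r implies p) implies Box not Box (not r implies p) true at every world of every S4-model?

Tableau for the negation not (not Box (not r implies p) implies Box not Box (not r implies p)):
1. not (not Box (not r implies p) implies Box not Box (not r implies p)), 0
2. not Box (not r implies p), 0
3. not Box not Box (not r implies p), 0
4. not (not r implies p), 1
5. not r, 1
6. not p, 1
7. Box (not r implies p), 2
8. not r implies p, 2
9. p, 2
Accessibility: 0R0, 0R1, 0R2, 1R1, 2R2
The negation has an open branch (countermodel exists).

No, not valid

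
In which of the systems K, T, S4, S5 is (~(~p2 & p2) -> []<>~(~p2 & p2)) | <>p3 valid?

T, S4, S5

K-tableau for the negation ~((~(~p2 & p2) -> []<>~(~p2 & p2)) | <>p3):
1. ~((~(~p2 & p2) -> []<>~(~p2 & p2)) | <>p3), u
2. ~(~(~p2 & p2) -> []<>~(~p2 & p2)), u
3. ~<>p3, u
4. ~(~p2 & p2), u
5. ~[]<>~(~p2 & p2), u
6. ~p2, u
7. ~<>~(~p2 & p2), v
8. ~p3, v
Accessibility: uRv
Complete open branch: countermodel on a K-frame, so not valid in K.
T-tableau for the negation ~((~(~p2 & p2) -> []<>~(~p2 & p2)) | <>p3):
1. ~((~(~p2 & p2) -> []<>~(~p2 & p2)) | <>p3), u
2. ~(~(~p2 & p2) -> []<>~(~p2 & p2)), u
3. ~<>p3, u
4. ~(~p2 & p2), u
5. ~[]<>~(~p2 & p2), u
6. ~p3, u
7. ~p2, u
8. ~<>~(~p2 & p2), v
9. ~p3, v
10. ~p2 & p2, v
11. ~p2, v
12. p2, v
Accessibility: uRu, uRv, vRv
Branch closes: p2 and ~p2 both at v.
Every branch closes (one shown): valid in T, hence also in S4, S5 (every theorem of T is a theorem of S4 and S5).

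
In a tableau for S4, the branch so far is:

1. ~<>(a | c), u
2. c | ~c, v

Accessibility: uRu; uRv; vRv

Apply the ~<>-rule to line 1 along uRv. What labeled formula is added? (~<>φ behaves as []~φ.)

~<>φ behaves as []~φ: propagate the negated body to each accessible world.

~(a | c), v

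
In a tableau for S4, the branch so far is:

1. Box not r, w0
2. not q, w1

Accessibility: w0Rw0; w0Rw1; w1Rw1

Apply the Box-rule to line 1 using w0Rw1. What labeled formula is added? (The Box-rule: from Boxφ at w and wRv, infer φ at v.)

not r, w1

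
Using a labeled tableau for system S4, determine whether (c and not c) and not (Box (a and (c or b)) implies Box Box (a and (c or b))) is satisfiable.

Unsatisfiable (every branch closes)

1. (c and not c) and not (Box (a and (c or b)) implies Box Box (a and (c or b))), w0
2. c and not c, w0   [and-rule on 1]
3. not (Box (a and (c or b)) implies Box Box (a and (c or b))), w0   [and-rule on 1]
4. c, w0   [and-rule on 2]
5. not c, w0   [and-rule on 2]
Accessibility: w0Rw0
Branch closes: c and not c both at w0.
Every branch closes; the branch above is one of them.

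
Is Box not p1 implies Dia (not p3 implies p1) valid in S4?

Tableau for the negation not (Box not p1 implies Dia (not p3 implies p1)):
1. not (Box not p1 implies Dia (not p3 implies p1)), 0
2. Box not p1, 0   [neg-implies-rule on 1]
3. not Dia (not p3 implies p1), 0   [neg-implies-rule on 1]
4. not p1, 0   [Box-rule on 2 via 0R0]
5. not (not p3 implies p1), 0   [neg-Dia-rule on 3 via 0R0]
6. not p3, 0   [neg-implies-rule on 5]
Accessibility: 0R0
The negation has an open branch (countermodel exists).

Invalid (countermodel exists)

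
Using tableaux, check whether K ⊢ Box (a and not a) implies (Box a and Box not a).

Tableau for the negation not (Box (a and not a) implies (Box a and Box not a)):
1. not (Box (a and not a) implies (Box a and Box not a)), u
2. Box (a and not a), u
3. not (Box a and Box not a), u
4. not Box not a, u
5. a, v
6. a and not a, v
7. not a, v
Accessibility: uRv
Branch closes: a and not a both at v.
Every branch of the negation's tableau closes; the branch above is one of them.

Valid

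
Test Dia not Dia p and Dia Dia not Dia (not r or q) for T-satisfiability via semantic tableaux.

Satisfiable (open branch found)

1. Dia not Dia p and Dia Dia not Dia (not r or q), 0
2. Dia not Dia p, 0   [and-rule on 1]
3. Dia Dia not Dia (not r or q), 0   [and-rule on 1]
4. not Dia p, 1   [Dia-rule on 2: fresh world 1, 0R1]
5. not p, 1   [neg-Dia-rule on 4 via 1R1]
6. Dia not Dia (not r or q), 2   [Dia-rule on 3: fresh world 2, 0R2]
7. not Dia (not r or q), 3   [Dia-rule on 6: fresh world 3, 2R3]
8. not (not r or q), 3   [neg-Dia-rule on 7 via 3R3]
9. r, 3   [neg-or-rule on 8]
10. not q, 3   [neg-or-rule on 8]
Accessibility: 0R0, 0R1, 0R2, 1R1, 2R2, 2R3, 3R3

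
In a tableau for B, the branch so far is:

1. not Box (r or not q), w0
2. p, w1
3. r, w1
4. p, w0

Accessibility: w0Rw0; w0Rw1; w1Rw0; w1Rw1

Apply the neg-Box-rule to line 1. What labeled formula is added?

a fresh world w2 with w0Rw2, and not (r or not q) at w2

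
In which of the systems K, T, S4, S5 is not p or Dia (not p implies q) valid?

T, S4, S5

T-tableau for the negation not (not p or Dia (not p implies q)):
1. not (not p or Dia (not p implies q)), u
2. p, u
3. not Dia (not p implies q), u
4. not (not p implies q), u
5. not p, u
6. not q, u
Accessibility: uRu
Branch closes: p and not p both at u.
Every branch closes (one shown): valid in T, hence also in S4, S5 (every theorem of T is a theorem of S4 and S5).
K-tableau for the negation not (not p or Dia (not p implies q)):
1. not (not p or Dia (not p implies q)), u
2. p, u
3. not Dia (not p implies q), u
Complete open branch: countermodel on a K-frame, so not valid in K.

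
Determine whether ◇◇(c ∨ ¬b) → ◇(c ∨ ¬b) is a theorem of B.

Not valid

Tableau for the negation ¬(◇◇(c ∨ ¬b) → ◇(c ∨ ¬b)):
1. ¬(◇◇(c ∨ ¬b) → ◇(c ∨ ¬b)), u
2. ◇◇(c ∨ ¬b), u
3. ¬◇(c ∨ ¬b), u
4. ¬(c ∨ ¬b), u
5. ¬c, u
6. b, u
7. ◇(c ∨ ¬b), v
8. ¬(c ∨ ¬b), v
9. ¬c, v
10. b, v
11. c ∨ ¬b, w
12. ¬b, w
Accessibility: uRu, uRv, vRu, vRv, vRw, wRv, wRw
The negation has an open branch (countermodel exists).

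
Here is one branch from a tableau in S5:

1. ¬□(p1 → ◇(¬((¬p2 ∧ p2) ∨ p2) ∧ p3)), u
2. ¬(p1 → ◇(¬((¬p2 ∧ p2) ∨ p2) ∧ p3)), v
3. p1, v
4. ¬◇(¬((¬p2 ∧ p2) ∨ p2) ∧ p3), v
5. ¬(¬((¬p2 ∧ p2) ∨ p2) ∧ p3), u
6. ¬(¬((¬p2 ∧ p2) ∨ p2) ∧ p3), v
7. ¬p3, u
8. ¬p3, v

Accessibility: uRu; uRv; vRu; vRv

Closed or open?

No world carries both an atom and its negation.

No, open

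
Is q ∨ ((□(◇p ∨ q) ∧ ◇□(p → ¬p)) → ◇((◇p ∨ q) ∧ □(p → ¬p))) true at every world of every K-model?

Valid in K

Tableau for the negation ¬(q ∨ ((□(◇p ∨ q) ∧ ◇□(p → ¬p)) → ◇((◇p ∨ q) ∧ □(p → ¬p)))):
1. ¬(q ∨ ((□(◇p ∨ q) ∧ ◇□(p → ¬p)) → ◇((◇p ∨ q) ∧ □(p → ¬p)))), 0
2. ¬q, 0   [¬∨-rule on 1]
3. ¬((□(◇p ∨ q) ∧ ◇□(p → ¬p)) → ◇((◇p ∨ q) ∧ □(p → ¬p))), 0   [¬∨-rule on 1]
4. □(◇p ∨ q) ∧ ◇□(p → ¬p), 0   [¬→-rule on 3]
5. ¬◇((◇p ∨ q) ∧ □(p → ¬p)), 0   [¬→-rule on 3]
6. □(◇p ∨ q), 0   [∧-rule on 4]
7. ◇□(p → ¬p), 0   [∧-rule on 4]
8. □(p → ¬p), 1   [◇-rule on 7: fresh world 1, 0R1]
9. ¬((◇p ∨ q) ∧ □(p → ¬p)), 1   [¬◇-rule on 5 via 0R1]
10. ◇p ∨ q, 1   [□-rule on 6 via 0R1]
11. ¬□(p → ¬p), 1   [¬∧-rule on 9 (branches; this branch)]
12. q, 1   [∨-rule on 10 (branches; this branch)]
13. ¬(p → ¬p), 2   [¬□-rule on 11: fresh world 2, 1R2]
14. p, 2   [¬→-rule on 13]
15. p → ¬p, 2   [□-rule on 8 via 1R2]
16. ¬p, 2   [→-rule on 15 (branches; this branch)]
Accessibility: 0R1, 1R2
Branch closes: p and ¬p both at 2.
Every branch of the negation's tableau closes; the branch above is one of them.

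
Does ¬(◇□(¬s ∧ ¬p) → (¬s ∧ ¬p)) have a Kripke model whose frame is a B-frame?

Unsatisfiable

1. ¬(◇□(¬s ∧ ¬p) → (¬s ∧ ¬p)), u
2. ◇□(¬s ∧ ¬p), u
3. ¬(¬s ∧ ¬p), u
4. p, u
5. □(¬s ∧ ¬p), v
6. ¬s ∧ ¬p, u
7. ¬s, u
8. ¬p, u
Accessibility: uRu, uRv, vRu, vRv
Branch closes: p and ¬p both at u.
All branches of the tableau close; one closing branch shown above.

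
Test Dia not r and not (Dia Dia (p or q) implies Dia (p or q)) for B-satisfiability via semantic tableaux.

Satisfiable (open branch found)

1. Dia not r and not (Dia Dia (p or q) implies Dia (p or q)), u
2. Dia not r, u
3. not (Dia Dia (p or q) implies Dia (p or q)), u
4. Dia Dia (p or q), u
5. not Dia (p or q), u
6. not (p or q), u
7. not p, u
8. not q, u
9. not r, v
10. not (p or q), v
11. not p, v
12. not q, v
13. Dia (p or q), w
14. not (p or q), w
15. not p, w
16. not q, w
17. p or q, x
18. q, x
Accessibility: uRu, uRv, uRw, vRu, vRv, wRu, wRw, wRx, xRw, xRx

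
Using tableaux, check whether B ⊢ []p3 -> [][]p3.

Tableau for the negation ~([]p3 -> [][]p3):
1. ~([]p3 -> [][]p3), 0
2. []p3, 0
3. ~[][]p3, 0
4. p3, 0
5. ~[]p3, 1
6. p3, 1
7. ~p3, 2
Accessibility: 0R0, 0R1, 1R0, 1R1, 1R2, 2R1, 2R2
The negation has an open branch (countermodel exists).

Invalid (countermodel exists)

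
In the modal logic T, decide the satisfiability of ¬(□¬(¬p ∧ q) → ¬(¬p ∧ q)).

1. ¬(□¬(¬p ∧ q) → ¬(¬p ∧ q)), w0
2. □¬(¬p ∧ q), w0   [¬→-rule on 1]
3. ¬p ∧ q, w0   [¬→-rule on 1]
4. ¬p, w0   [∧-rule on 3]
5. q, w0   [∧-rule on 3]
6. ¬(¬p ∧ q), w0   [□-rule on 2 via w0Rw0]
7. ¬q, w0   [¬∧-rule on 6 (branches; this branch)]
Accessibility: w0Rw0
Branch closes: q and ¬q both at w0.
All branches of the tableau close; one closing branch shown above.

Unsatisfiable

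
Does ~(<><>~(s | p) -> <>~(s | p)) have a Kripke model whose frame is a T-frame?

Satisfiable

1. ~(<><>~(s | p) -> <>~(s | p)), w0
2. <><>~(s | p), w0
3. ~<>~(s | p), w0
4. s | p, w0
5. p, w0
6. <>~(s | p), w1
7. s | p, w1
8. p, w1
9. ~(s | p), w2
10. ~s, w2
11. ~p, w2
Accessibility: w0Rw0, w0Rw1, w1Rw1, w1Rw2, w2Rw2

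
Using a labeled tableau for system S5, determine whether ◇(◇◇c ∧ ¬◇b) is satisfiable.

Satisfiable (open branch found)

1. ◇(◇◇c ∧ ¬◇b), u
2. ◇◇c ∧ ¬◇b, v
3. ◇◇c, v
4. ¬◇b, v
5. ¬b, u
6. ¬b, v
7. ◇c, w
8. ¬b, w
9. c, x
10. ¬b, x
Accessibility: uRu, uRv, uRw, uRx, vRu, vRv, vRw, vRx, wRu, wRv, wRw, wRx, xRu, xRv, xRw, xRx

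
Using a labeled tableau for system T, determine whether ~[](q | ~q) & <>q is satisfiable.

1. ~[](q | ~q) & <>q, 0
2. ~[](q | ~q), 0
3. <>q, 0
4. ~(q | ~q), 1
5. ~q, 1
6. q, 1
Accessibility: 0R0, 0R1, 1R1
Branch closes: q and ~q both at 1.
(One branch shown.) All branches close.

Unsatisfiable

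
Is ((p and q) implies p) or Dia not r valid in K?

Tableau for the negation not (((p and q) implies p) or Dia not r):
1. not (((p and q) implies p) or Dia not r), u
2. not ((p and q) implies p), u
3. not Dia not r, u
4. p and q, u
5. not p, u
6. p, u
7. q, u
Branch closes: p and not p both at u.
Every branch of the negation's tableau closes; the branch above is one of them.

Valid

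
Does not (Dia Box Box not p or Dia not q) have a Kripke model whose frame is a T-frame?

1. not (Dia Box Box not p or Dia not q), 0
2. not Dia Box Box not p, 0
3. not Dia not q, 0
4. not Box Box not p, 0
5. q, 0
6. not Box not p, 1
7. not Box Box not p, 1
8. q, 1
9. p, 2
10. not Box not p, 3
11. p, 4
Accessibility: 0R0, 0R1, 1R1, 1R2, 1R3, 2R2, 3R3, 3R4, 4R4

Yes, satisfiable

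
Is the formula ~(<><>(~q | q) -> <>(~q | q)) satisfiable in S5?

1. ~(<><>(~q | q) -> <>(~q | q)), u
2. <><>(~q | q), u
3. ~<>(~q | q), u
4. ~(~q | q), u
5. q, u
6. ~q, u
Accessibility: uRu
Branch closes: q and ~q both at u.
(One branch shown.) All branches close.

No, unsatisfiable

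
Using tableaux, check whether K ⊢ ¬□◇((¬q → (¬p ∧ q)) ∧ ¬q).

Tableau for the negation □◇((¬q → (¬p ∧ q)) ∧ ¬q):
1. □◇((¬q → (¬p ∧ q)) ∧ ¬q), 0
The negation has an open branch (countermodel exists).

No, not valid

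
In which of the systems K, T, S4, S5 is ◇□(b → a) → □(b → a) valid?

S4-tableau for the negation ¬(◇□(b → a) → □(b → a)):
1. ¬(◇□(b → a) → □(b → a)), 0
2. ◇□(b → a), 0
3. ¬□(b → a), 0
4. □(b → a), 1
5. b → a, 1
6. a, 1
7. ¬(b → a), 2
8. b, 2
9. ¬a, 2
Accessibility: 0R0, 0R1, 0R2, 1R1, 2R2
Complete open branch: countermodel on an S4-frame, so not valid in S4, nor in K, T (the same frame is also a K-frame and a T-frame).
S5-tableau for the negation ¬(◇□(b → a) → □(b → a)):
1. ¬(◇□(b → a) → □(b → a)), 0
2. ◇□(b → a), 0
3. ¬□(b → a), 0
4. □(b → a), 1
5. b → a, 0
6. b → a, 1
7. a, 0
8. a, 1
9. ¬(b → a), 2
10. b, 2
11. ¬a, 2
12. b → a, 2
13. a, 2
Accessibility: 0R0, 0R1, 0R2, 1R0, 1R1, 1R2, 2R0, 2R1, 2R2
Branch closes: a and ¬a both at 2.
Every branch closes (one shown): valid in S5.

S5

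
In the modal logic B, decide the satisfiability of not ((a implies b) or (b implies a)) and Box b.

1. not ((a implies b) or (b implies a)) and Box b, w0
2. not ((a implies b) or (b implies a)), w0
3. Box b, w0
4. not (a implies b), w0
5. not (b implies a), w0
6. a, w0
7. not b, w0
8. b, w0
9. not a, w0
Accessibility: w0Rw0
Branch closes: b and not b both at w0.
All branches of the tableau close; one closing branch shown above.

Unsatisfiable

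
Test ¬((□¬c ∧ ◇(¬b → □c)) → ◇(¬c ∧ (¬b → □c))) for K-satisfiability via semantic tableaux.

1. ¬((□¬c ∧ ◇(¬b → □c)) → ◇(¬c ∧ (¬b → □c))), w0
2. □¬c ∧ ◇(¬b → □c), w0
3. ¬◇(¬c ∧ (¬b → □c)), w0
4. □¬c, w0
5. ◇(¬b → □c), w0
6. ¬b → □c, w1
7. ¬(¬c ∧ (¬b → □c)), w1
8. ¬c, w1
9. □c, w1
10. ¬(¬b → □c), w1
11. ¬b, w1
12. ¬□c, w1
13. ¬c, w2
14. c, w2
Accessibility: w0Rw1, w1Rw2
Branch closes: c and ¬c both at w2.
All branches of the tableau close; one closing branch shown above.

Unsatisfiable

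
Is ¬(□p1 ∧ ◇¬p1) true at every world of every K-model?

Valid

Tableau for the negation □p1 ∧ ◇¬p1:
1. □p1 ∧ ◇¬p1, w0
2. □p1, w0   [∧-rule on 1]
3. ◇¬p1, w0   [∧-rule on 1]
4. ¬p1, w1   [◇-rule on 3: fresh world w1, w0Rw1]
5. p1, w1   [□-rule on 2 via w0Rw1]
Accessibility: w0Rw1
Branch closes: p1 and ¬p1 both at w1.
All branches of the negation close; one closing branch shown above.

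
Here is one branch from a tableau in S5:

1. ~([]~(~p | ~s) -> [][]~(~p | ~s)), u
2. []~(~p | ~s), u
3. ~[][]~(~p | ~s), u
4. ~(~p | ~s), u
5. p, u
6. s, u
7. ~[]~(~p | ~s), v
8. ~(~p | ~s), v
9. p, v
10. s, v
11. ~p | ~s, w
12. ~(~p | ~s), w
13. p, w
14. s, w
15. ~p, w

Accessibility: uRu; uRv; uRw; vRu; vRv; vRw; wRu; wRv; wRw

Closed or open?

Closed

Both p and ~p appear at w.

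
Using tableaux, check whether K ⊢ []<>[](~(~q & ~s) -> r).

No, not valid

Tableau for the negation ~[]<>[](~(~q & ~s) -> r):
1. ~[]<>[](~(~q & ~s) -> r), u
2. ~<>[](~(~q & ~s) -> r), v
Accessibility: uRv
The negation has an open branch (countermodel exists).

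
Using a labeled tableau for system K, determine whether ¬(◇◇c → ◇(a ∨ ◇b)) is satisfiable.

Satisfiable

1. ¬(◇◇c → ◇(a ∨ ◇b)), u
2. ◇◇c, u
3. ¬◇(a ∨ ◇b), u
4. ◇c, v
5. ¬(a ∨ ◇b), v
6. ¬a, v
7. ¬◇b, v
8. c, w
9. ¬b, w
Accessibility: uRv, vRw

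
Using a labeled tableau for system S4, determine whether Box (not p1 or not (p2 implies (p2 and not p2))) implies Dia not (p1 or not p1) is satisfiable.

Satisfiable

1. Box (not p1 or not (p2 implies (p2 and not p2))) implies Dia not (p1 or not p1), w0
2. not Box (not p1 or not (p2 implies (p2 and not p2))), w0
3. not (not p1 or not (p2 implies (p2 and not p2))), w1
4. p1, w1
5. p2 implies (p2 and not p2), w1
6. not p2, w1
Accessibility: w0Rw0, w0Rw1, w1Rw1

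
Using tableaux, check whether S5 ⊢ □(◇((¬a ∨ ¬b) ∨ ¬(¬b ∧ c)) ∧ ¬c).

Tableau for the negation ¬□(◇((¬a ∨ ¬b) ∨ ¬(¬b ∧ c)) ∧ ¬c):
1. ¬□(◇((¬a ∨ ¬b) ∨ ¬(¬b ∧ c)) ∧ ¬c), 0
2. ¬(◇((¬a ∨ ¬b) ∨ ¬(¬b ∧ c)) ∧ ¬c), 1
3. c, 1
Accessibility: 0R0, 0R1, 1R0, 1R1
The negation has an open branch (countermodel exists).

Not valid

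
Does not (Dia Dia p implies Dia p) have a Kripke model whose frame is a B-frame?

1. not (Dia Dia p implies Dia p), w0
2. Dia Dia p, w0
3. not Dia p, w0
4. not p, w0
5. Dia p, w1
6. not p, w1
7. p, w2
Accessibility: w0Rw0, w0Rw1, w1Rw0, w1Rw1, w1Rw2, w2Rw1, w2Rw2

Yes, satisfiable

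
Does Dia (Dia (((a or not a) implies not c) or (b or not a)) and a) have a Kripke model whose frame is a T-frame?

1. Dia (Dia (((a or not a) implies not c) or (b or not a)) and a), w0
2. Dia (((a or not a) implies not c) or (b or not a)) and a, w1   [Dia-rule on 1: fresh world w1, w0Rw1]
3. Dia (((a or not a) implies not c) or (b or not a)), w1   [and-rule on 2]
4. a, w1   [and-rule on 2]
5. ((a or not a) implies not c) or (b or not a), w2   [Dia-rule on 3: fresh world w2, w1Rw2]
6. b or not a, w2   [or-rule on 5 (branches; this branch)]
7. not a, w2   [or-rule on 6 (branches; this branch)]
Accessibility: w0Rw0, w0Rw1, w1Rw1, w1Rw2, w2Rw2

Yes, satisfiable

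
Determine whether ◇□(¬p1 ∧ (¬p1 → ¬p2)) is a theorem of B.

Tableau for the negation ¬◇□(¬p1 ∧ (¬p1 → ¬p2)):
1. ¬◇□(¬p1 ∧ (¬p1 → ¬p2)), u
2. ¬□(¬p1 ∧ (¬p1 → ¬p2)), u   [¬◇-rule on 1 via uRu]
3. ¬(¬p1 ∧ (¬p1 → ¬p2)), v   [¬□-rule on 2: fresh world v, uRv]
4. ¬□(¬p1 ∧ (¬p1 → ¬p2)), v   [¬◇-rule on 1 via uRv]
5. ¬(¬p1 → ¬p2), v   [¬∧-rule on 3 (branches; this branch)]
6. ¬p1, v   [¬→-rule on 5]
7. p2, v   [¬→-rule on 5]
8. ¬(¬p1 ∧ (¬p1 → ¬p2)), w   [¬□-rule on 4: fresh world w, vRw]
9. ¬(¬p1 → ¬p2), w   [¬∧-rule on 8 (branches; this branch)]
10. ¬p1, w   [¬→-rule on 9]
11. p2, w   [¬→-rule on 9]
Accessibility: uRu, uRv, vRu, vRv, vRw, wRv, wRw
The negation has an open branch (countermodel exists).

Not valid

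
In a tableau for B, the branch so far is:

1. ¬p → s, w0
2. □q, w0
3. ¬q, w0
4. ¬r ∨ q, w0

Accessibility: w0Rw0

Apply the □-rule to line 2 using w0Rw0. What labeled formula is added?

q, w0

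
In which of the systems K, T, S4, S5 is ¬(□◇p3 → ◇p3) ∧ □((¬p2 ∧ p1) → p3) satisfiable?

T-tableau for the formula:
1. ¬(□◇p3 → ◇p3) ∧ □((¬p2 ∧ p1) → p3), w0
2. ¬(□◇p3 → ◇p3), w0
3. □((¬p2 ∧ p1) → p3), w0
4. □◇p3, w0
5. ¬◇p3, w0
6. (¬p2 ∧ p1) → p3, w0
7. ◇p3, w0
8. ¬p3, w0
9. ¬(¬p2 ∧ p1), w0
10. ¬p1, w0
11. p3, w1
12. (¬p2 ∧ p1) → p3, w1
13. ◇p3, w1
14. ¬p3, w1
Accessibility: w0Rw0, w0Rw1, w1Rw1
Branch closes: p3 and ¬p3 both at w1.
Every branch closes (one shown): unsatisfiable in T, hence also in S4, S5 (every S4/S5-frame is a T-frame).
K-tableau for the formula:
1. ¬(□◇p3 → ◇p3) ∧ □((¬p2 ∧ p1) → p3), w0
2. ¬(□◇p3 → ◇p3), w0
3. □((¬p2 ∧ p1) → p3), w0
4. □◇p3, w0
5. ¬◇p3, w0
Complete open branch: satisfiable in K.

K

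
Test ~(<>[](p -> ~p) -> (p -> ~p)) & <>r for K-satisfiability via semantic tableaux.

1. ~(<>[](p -> ~p) -> (p -> ~p)) & <>r, w0
2. ~(<>[](p -> ~p) -> (p -> ~p)), w0
3. <>r, w0
4. <>[](p -> ~p), w0
5. ~(p -> ~p), w0
6. p, w0
7. r, w1
8. [](p -> ~p), w2
Accessibility: w0Rw1, w0Rw2

Satisfiable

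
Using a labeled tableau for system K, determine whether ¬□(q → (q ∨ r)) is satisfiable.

1. ¬□(q → (q ∨ r)), 0
2. ¬(q → (q ∨ r)), 1
3. q, 1
4. ¬(q ∨ r), 1
5. ¬q, 1
6. ¬r, 1
Accessibility: 0R1
Branch closes: q and ¬q both at 1.
Every branch closes; the branch above is one of them.

Unsatisfiable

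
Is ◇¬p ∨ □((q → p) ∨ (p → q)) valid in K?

Valid in K

Tableau for the negation ¬(◇¬p ∨ □((q → p) ∨ (p → q))):
1. ¬(◇¬p ∨ □((q → p) ∨ (p → q))), u
2. ¬◇¬p, u
3. ¬□((q → p) ∨ (p → q)), u
4. ¬((q → p) ∨ (p → q)), v
5. ¬(q → p), v
6. ¬(p → q), v
7. q, v
8. ¬p, v
9. p, v
10. ¬q, v
Accessibility: uRv
Branch closes: p and ¬p both at v.
Every branch of the negation's tableau closes; the branch above is one of them.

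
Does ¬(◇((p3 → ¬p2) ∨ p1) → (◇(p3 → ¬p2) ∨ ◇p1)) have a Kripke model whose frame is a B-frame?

Unsatisfiable (every branch closes)

1. ¬(◇((p3 → ¬p2) ∨ p1) → (◇(p3 → ¬p2) ∨ ◇p1)), u
2. ◇((p3 → ¬p2) ∨ p1), u   [¬→-rule on 1]
3. ¬(◇(p3 → ¬p2) ∨ ◇p1), u   [¬→-rule on 1]
4. ¬◇(p3 → ¬p2), u   [¬∨-rule on 3]
5. ¬◇p1, u   [¬∨-rule on 3]
6. ¬(p3 → ¬p2), u   [¬◇-rule on 4 via uRu]
7. p3, u   [¬→-rule on 6]
8. p2, u   [¬→-rule on 6]
9. ¬p1, u   [¬◇-rule on 5 via uRu]
10. (p3 → ¬p2) ∨ p1, v   [◇-rule on 2: fresh world v, uRv]
11. ¬(p3 → ¬p2), v   [¬◇-rule on 4 via uRv]
12. p3, v   [¬→-rule on 11]
13. p2, v   [¬→-rule on 11]
14. ¬p1, v   [¬◇-rule on 5 via uRv]
15. p3 → ¬p2, v   [∨-rule on 10 (branches; this branch)]
16. ¬p2, v   [→-rule on 15 (branches; this branch)]
Accessibility: uRu, uRv, vRu, vRv
Branch closes: p2 and ¬p2 both at v.
Every branch closes; the branch above is one of them.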